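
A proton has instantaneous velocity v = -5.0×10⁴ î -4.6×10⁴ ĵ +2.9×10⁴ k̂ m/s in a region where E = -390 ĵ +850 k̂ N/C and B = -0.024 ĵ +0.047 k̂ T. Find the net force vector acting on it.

v×B = (-1470, 2350, 1200) N/C.
E + v×B = (-1470, 1960, 2050) N/C.
F = q(E + v×B) = (1.602×10⁻¹⁹ C)·(-1470, 1960, 2050) = (-2.35×10⁻¹⁶, 3.14×10⁻¹⁶, 3.28×10⁻¹⁶) N.

F ≈ (-2.35×10⁻¹⁶, 3.14×10⁻¹⁶, 3.28×10⁻¹⁶) N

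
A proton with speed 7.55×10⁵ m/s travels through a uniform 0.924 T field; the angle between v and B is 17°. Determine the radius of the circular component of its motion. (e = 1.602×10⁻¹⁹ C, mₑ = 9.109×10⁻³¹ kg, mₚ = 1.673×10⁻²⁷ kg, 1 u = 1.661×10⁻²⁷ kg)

r ≈ 2.49×10⁻³ m

v⊥ = v sinθ = 7.55×10⁵·sin17° ≈ 2.207×10⁵ m/s.
r = m v⊥/(|q|B) = (1.673×10⁻²⁷)(2.207×10⁵)/((1.602×10⁻¹⁹)(0.924)) ≈ 2.49×10⁻³ m.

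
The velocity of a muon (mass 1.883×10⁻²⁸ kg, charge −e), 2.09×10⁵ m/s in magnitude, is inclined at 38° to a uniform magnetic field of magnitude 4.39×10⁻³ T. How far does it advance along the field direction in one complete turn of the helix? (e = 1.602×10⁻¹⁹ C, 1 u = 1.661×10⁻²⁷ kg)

p ≈ 0.277 m

v∥ = v cosθ = 2.09×10⁵·cos38° ≈ 1.647×10⁵ m/s.
T = 2πm/(|q|B) = 2π(1.883×10⁻²⁸)/((1.602×10⁻¹⁹)(4.39×10⁻³)) ≈ 1.682×10⁻⁶ s.
pitch = v∥ T = (1.647×10⁵)(1.682×10⁻⁶) ≈ 0.277 m.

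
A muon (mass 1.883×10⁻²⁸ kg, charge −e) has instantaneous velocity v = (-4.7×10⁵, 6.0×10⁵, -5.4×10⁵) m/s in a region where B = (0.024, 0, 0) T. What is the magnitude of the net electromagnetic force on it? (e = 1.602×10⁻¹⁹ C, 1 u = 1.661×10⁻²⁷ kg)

|F| ≈ 3.10×10⁻¹⁵ N

v×B = (0, -1.30×10⁴, -1.44×10⁴) N/C.
F = q v×B = (−1.602×10⁻¹⁹ C)·(0, -1.30×10⁴, -1.44×10⁴) = (0, 2.08×10⁻¹⁵, 2.31×10⁻¹⁵) N.
|F| = 3.10×10⁻¹⁵ N.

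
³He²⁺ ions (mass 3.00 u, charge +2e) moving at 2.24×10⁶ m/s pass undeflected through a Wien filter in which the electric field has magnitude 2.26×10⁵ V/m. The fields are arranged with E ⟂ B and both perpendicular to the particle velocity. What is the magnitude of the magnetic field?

Balance of forces in the selector: qE = qvB ⇒ B = E/v.
B = 2.26×10⁵/2.24×10⁶ = 0.101 T.

B = 0.101 T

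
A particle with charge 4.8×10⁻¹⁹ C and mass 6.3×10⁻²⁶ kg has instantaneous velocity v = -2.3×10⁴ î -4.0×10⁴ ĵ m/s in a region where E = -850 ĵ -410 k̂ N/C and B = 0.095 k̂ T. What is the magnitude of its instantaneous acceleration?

v×B = (-3800, 2180, 0) N/C.
E + v×B = (-3800, 1340, -410) N/C.
F = q(E + v×B) = (4.8×10⁻¹⁹ C)·(-3800, 1340, -410) = (-1.82×10⁻¹⁵, 6.41×10⁻¹⁶, -1.97×10⁻¹⁶) N.
|a| = |F|/m = 1.943×10⁻¹⁵/6.3×10⁻²⁶ ≈ 3.08×10¹⁰ m/s².

|a| ≈ 3.08×10¹⁰ m/s²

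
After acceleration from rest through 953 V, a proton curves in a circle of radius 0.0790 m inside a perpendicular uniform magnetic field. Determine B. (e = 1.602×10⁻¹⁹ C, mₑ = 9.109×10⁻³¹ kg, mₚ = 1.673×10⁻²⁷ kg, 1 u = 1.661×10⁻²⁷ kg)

B ≈ 0.0565 T

v = √(2|q|V/m) = √(2·1.602×10⁻¹⁹·953/1.673×10⁻²⁷) ≈ 4.272×10⁵ m/s.
B = mv/(|q|r) = (1.673×10⁻²⁷)(4.272×10⁵)/((1.602×10⁻¹⁹)(0.0790)) ≈ 0.0565 T.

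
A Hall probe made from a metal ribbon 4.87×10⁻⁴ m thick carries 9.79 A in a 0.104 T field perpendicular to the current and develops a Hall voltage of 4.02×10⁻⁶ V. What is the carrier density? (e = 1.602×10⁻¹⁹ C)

From V_H = IB/(n e t), n = IB/(V_H e t).
n = (9.79)(0.104)/((4.02×10⁻⁶)(1.602×10⁻¹⁹)(4.87×10⁻⁴)) ≈ 3.25×10²⁷ m⁻³.

n ≈ 3.25×10²⁷ m⁻³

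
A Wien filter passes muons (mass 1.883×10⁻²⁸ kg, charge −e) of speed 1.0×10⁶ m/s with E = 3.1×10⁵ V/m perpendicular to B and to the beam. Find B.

Balance of forces in the selector: qE = qvB ⇒ B = E/v.
B = 3.1×10⁵/1.0×10⁶ = 0.31 T.

B = 0.31 T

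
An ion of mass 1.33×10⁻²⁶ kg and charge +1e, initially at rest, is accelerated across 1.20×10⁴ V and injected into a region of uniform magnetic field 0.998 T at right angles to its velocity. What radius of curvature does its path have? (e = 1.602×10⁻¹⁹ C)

r ≈ 0.0447 m

Acceleration: |q|V = ½mv² ⇒ v = √(2|q|V/m) = √(2·1.602×10⁻¹⁹·1.20×10⁴/1.33×10⁻²⁶) ≈ 5.377×10⁵ m/s.
In the field: r = mv/(|q|B) = (1.33×10⁻²⁶)(5.377×10⁵)/((1.602×10⁻¹⁹)(0.998)) ≈ 0.0447 m.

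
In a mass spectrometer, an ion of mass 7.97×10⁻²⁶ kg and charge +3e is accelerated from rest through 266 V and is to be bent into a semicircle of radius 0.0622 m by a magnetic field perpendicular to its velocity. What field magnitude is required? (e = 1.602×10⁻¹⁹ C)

v = √(2|q|V/m) = √(2·4.806×10⁻¹⁹·266/7.97×10⁻²⁶) ≈ 5.664×10⁴ m/s.
B = mv/(|q|r) = (7.97×10⁻²⁶)(5.664×10⁴)/((4.806×10⁻¹⁹)(0.0622)) ≈ 0.151 T.

B ≈ 0.151 T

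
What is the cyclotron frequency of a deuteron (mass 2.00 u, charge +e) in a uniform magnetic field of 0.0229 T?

f = |q|B/(2πm).
f = (1.602×10⁻¹⁹)(0.0229)/(2π·3.322×10⁻²⁷) ≈ 1.76×10⁵ Hz.

f ≈ 1.76×10⁵ Hz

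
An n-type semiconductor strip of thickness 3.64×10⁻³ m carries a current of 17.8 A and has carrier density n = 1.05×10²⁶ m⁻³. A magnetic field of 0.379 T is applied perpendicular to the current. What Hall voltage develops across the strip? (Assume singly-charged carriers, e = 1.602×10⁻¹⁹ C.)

V_H ≈ 1.10×10⁻⁴ V

V_H = IB/(n e t).
V_H = (17.8)(0.379)/((1.05×10²⁶)(1.602×10⁻¹⁹)(3.64×10⁻³)) ≈ 1.10×10⁻⁴ V.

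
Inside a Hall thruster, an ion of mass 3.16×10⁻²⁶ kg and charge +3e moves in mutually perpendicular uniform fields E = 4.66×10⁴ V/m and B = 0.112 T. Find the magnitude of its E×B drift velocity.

The E×B drift speed is v_d = E/B.
v_d = 4.66×10⁴/0.112 = 4.16×10⁵ m/s.

v_d ≈ 4.16×10⁵ m/s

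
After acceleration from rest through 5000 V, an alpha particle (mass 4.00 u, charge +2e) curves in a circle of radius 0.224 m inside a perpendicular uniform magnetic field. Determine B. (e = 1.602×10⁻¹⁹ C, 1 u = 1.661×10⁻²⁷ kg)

v = √(2|q|V/m) = √(2·3.204×10⁻¹⁹·5000/6.644×10⁻²⁷) ≈ 6.944×10⁵ m/s.
B = mv/(|q|r) = (6.644×10⁻²⁷)(6.944×10⁵)/((3.204×10⁻¹⁹)(0.224)) ≈ 0.0643 T.

B ≈ 0.0643 T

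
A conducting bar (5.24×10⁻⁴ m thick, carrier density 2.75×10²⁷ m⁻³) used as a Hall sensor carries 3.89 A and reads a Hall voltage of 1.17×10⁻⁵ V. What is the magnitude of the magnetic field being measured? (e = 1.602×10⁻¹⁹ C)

From V_H = IB/(n e t), B = V_H n e t / I.
B = (1.17×10⁻⁵)(2.75×10²⁷)(1.602×10⁻¹⁹)(5.24×10⁻⁴)/3.89 ≈ 0.694 T.

B ≈ 0.694 T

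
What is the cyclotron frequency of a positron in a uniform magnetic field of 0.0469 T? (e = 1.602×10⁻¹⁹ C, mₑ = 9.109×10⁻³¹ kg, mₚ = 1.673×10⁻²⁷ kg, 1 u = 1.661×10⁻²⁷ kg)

f ≈ 1.31×10⁹ Hz

f = |q|B/(2πm).
f = (1.602×10⁻¹⁹)(0.0469)/(2π·9.109×10⁻³¹) ≈ 1.31×10⁹ Hz.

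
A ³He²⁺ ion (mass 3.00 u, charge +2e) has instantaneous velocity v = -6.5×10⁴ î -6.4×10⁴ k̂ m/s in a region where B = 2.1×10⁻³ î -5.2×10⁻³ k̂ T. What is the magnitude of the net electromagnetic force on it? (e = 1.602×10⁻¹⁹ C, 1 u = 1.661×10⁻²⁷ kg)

|F| ≈ 1.51×10⁻¹⁶ N

v×B = (0, -472, 0) N/C.
F = q v×B = (3.204×10⁻¹⁹ C)·(0, -472, 0) = (0, -1.51×10⁻¹⁶, 0) N.
|F| = 1.51×10⁻¹⁶ N.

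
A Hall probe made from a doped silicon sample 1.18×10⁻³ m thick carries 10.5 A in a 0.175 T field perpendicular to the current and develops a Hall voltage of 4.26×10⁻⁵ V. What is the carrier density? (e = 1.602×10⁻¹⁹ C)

From V_H = IB/(n e t), n = IB/(V_H e t).
n = (10.5)(0.175)/((4.26×10⁻⁵)(1.602×10⁻¹⁹)(1.18×10⁻³)) ≈ 2.28×10²⁶ m⁻³.

n ≈ 2.28×10²⁶ m⁻³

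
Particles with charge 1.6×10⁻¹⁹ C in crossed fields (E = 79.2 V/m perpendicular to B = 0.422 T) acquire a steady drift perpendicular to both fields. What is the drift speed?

v_d ≈ 188 m/s

The E×B drift speed is v_d = E/B.
v_d = 79.2/0.422 = 188 m/s.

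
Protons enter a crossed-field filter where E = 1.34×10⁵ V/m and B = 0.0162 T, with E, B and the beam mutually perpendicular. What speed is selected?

Straight-line motion ⇒ electric and magnetic forces cancel, so E = vB.
v = E/B = 1.34×10⁵/0.0162 = 8.27×10⁶ m/s.
The result is independent of the particle's charge and mass.

v = 8.27×10⁶ m/s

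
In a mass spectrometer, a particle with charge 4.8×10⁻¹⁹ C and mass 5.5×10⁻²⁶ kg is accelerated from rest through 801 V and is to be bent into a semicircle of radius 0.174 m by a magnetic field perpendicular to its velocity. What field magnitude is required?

B ≈ 0.0779 T

v = √(2|q|V/m) = √(2·4.8×10⁻¹⁹·801/5.5×10⁻²⁶) ≈ 1.182×10⁵ m/s.
B = mv/(|q|r) = (5.5×10⁻²⁶)(1.182×10⁵)/((4.8×10⁻¹⁹)(0.174)) ≈ 0.0779 T.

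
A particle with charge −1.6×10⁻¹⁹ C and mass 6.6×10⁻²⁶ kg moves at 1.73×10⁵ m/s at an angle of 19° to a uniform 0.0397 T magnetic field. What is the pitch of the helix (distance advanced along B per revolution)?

v∥ = v cosθ = 1.73×10⁵·cos19° ≈ 1.636×10⁵ m/s.
T = 2πm/(|q|B) = 2π(6.6×10⁻²⁶)/((1.6×10⁻¹⁹)(0.0397)) ≈ 6.528×10⁻⁵ s.
pitch = v∥ T = (1.636×10⁵)(6.528×10⁻⁵) ≈ 10.7 m.

p ≈ 10.7 m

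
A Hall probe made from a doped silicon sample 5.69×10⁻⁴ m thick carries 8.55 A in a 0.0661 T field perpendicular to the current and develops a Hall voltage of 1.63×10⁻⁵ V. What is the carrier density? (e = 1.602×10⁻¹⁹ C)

From V_H = IB/(n e t), n = IB/(V_H e t).
n = (8.55)(0.0661)/((1.63×10⁻⁵)(1.602×10⁻¹⁹)(5.69×10⁻⁴)) ≈ 3.80×10²⁶ m⁻³.

n ≈ 3.80×10²⁶ m⁻³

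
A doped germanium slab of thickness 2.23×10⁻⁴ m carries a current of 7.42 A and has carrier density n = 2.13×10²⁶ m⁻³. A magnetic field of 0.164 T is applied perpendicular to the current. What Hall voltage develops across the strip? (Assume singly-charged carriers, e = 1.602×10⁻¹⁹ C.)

V_H ≈ 1.60×10⁻⁴ V

V_H = IB/(n e t).
V_H = (7.42)(0.164)/((2.13×10²⁶)(1.602×10⁻¹⁹)(2.23×10⁻⁴)) ≈ 1.60×10⁻⁴ V.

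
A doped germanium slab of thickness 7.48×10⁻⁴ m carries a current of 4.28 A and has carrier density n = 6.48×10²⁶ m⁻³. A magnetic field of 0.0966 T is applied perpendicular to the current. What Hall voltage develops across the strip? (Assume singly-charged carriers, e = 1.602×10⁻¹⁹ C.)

V_H = IB/(n e t).
V_H = (4.28)(0.0966)/((6.48×10²⁶)(1.602×10⁻¹⁹)(7.48×10⁻⁴)) ≈ 5.32×10⁻⁶ V.

V_H ≈ 5.32×10⁻⁶ V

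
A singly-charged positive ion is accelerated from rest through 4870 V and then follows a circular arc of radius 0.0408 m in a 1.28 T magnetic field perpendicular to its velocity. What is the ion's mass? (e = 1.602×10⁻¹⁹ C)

m ≈ 4.49×10⁻²⁶ kg

Combine |q|V = ½mv² and r = mv/(|q|B): eliminate v to get m = qB²r²/(2V).
m = (1.602×10⁻¹⁹)(1.28)²(0.0408)²/(2·4870) ≈ 4.49×10⁻²⁶ kg.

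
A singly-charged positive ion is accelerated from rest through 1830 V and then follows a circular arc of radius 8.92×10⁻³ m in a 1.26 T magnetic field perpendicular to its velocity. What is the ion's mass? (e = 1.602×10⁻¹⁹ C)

m ≈ 5.53×10⁻²⁷ kg

Combine |q|V = ½mv² and r = mv/(|q|B): eliminate v to get m = qB²r²/(2V).
m = (1.602×10⁻¹⁹)(1.26)²(8.92×10⁻³)²/(2·1830) ≈ 5.53×10⁻²⁷ kg.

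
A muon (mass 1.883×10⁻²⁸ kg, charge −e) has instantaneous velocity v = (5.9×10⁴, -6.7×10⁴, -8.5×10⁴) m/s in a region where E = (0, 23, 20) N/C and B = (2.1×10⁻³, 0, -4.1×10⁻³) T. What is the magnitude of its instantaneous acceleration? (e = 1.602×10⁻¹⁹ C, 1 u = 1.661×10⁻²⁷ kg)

v×B = (275, 63.4, 141) N/C.
E + v×B = (275, 86.4, 161) N/C.
F = q(E + v×B) = (−1.602×10⁻¹⁹ C)·(275, 86.4, 161) = (-4.40×10⁻¹⁷, -1.38×10⁻¹⁷, -2.57×10⁻¹⁷) N.
|a| = |F|/m = 5.283×10⁻¹⁷/1.883×10⁻²⁸ ≈ 2.81×10¹¹ m/s².

|a| ≈ 2.81×10¹¹ m/s²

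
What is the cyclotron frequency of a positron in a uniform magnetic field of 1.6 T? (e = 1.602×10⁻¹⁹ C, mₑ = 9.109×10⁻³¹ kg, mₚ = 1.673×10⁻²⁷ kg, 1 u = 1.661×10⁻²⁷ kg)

f ≈ 4.5×10¹⁰ Hz

f = |q|B/(2πm).
f = (1.602×10⁻¹⁹)(1.6)/(2π·9.109×10⁻³¹) ≈ 4.5×10¹⁰ Hz.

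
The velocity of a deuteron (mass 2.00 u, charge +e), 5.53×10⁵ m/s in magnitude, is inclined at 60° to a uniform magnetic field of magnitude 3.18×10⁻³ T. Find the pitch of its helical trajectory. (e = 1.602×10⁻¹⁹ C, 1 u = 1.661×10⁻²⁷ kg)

p ≈ 11.3 m

v∥ = v cosθ = 5.53×10⁵·cos60° ≈ 2.765×10⁵ m/s.
T = 2πm/(|q|B) = 2π(3.322×10⁻²⁷)/((1.602×10⁻¹⁹)(3.18×10⁻³)) ≈ 4.097×10⁻⁵ s.
pitch = v∥ T = (2.765×10⁵)(4.097×10⁻⁵) ≈ 11.3 m.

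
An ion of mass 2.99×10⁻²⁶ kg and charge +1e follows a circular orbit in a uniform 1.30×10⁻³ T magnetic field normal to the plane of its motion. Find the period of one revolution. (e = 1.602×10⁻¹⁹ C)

T ≈ 9.02×10⁻⁴ s

The cyclotron period depends only on m, q, B: T = 2πm/(|q|B).
T = 2π(2.99×10⁻²⁶)/((1.602×10⁻¹⁹)(1.30×10⁻³)) ≈ 9.02×10⁻⁴ s.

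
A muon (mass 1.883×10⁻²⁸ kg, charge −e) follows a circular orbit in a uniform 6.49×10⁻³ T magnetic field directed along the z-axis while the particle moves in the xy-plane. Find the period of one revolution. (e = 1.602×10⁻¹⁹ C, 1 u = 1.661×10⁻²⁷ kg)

T ≈ 1.14×10⁻⁶ s

The cyclotron period depends only on m, q, B: T = 2πm/(|q|B).
T = 2π(1.883×10⁻²⁸)/((1.602×10⁻¹⁹)(6.49×10⁻³)) ≈ 1.14×10⁻⁶ s.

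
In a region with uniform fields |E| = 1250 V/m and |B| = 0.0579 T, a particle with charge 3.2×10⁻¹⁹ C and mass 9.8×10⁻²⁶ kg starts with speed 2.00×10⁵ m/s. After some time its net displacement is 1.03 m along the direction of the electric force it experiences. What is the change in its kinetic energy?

The magnetic force is always ⟂ v and does no work; only the electric force changes KE.
ΔKE = F_E · d = |q|E d = (3.2×10⁻¹⁹)(1250)(1.03) ≈ 4.12×10⁻¹⁶ J.

ΔKE ≈ 4.12×10⁻¹⁶ J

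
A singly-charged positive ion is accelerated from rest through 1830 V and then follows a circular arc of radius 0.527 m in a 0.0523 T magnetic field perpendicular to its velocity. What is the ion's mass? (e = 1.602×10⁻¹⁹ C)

Combine |q|V = ½mv² and r = mv/(|q|B): eliminate v to get m = qB²r²/(2V).
m = (1.602×10⁻¹⁹)(0.0523)²(0.527)²/(2·1830) ≈ 3.33×10⁻²⁶ kg.

m ≈ 3.33×10⁻²⁶ kg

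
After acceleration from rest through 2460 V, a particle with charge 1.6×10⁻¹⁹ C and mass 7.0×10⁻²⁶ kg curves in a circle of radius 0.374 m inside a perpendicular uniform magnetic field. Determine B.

v = √(2|q|V/m) = √(2·1.6×10⁻¹⁹·2460/7.0×10⁻²⁶) ≈ 1.060×10⁵ m/s.
B = mv/(|q|r) = (7.0×10⁻²⁶)(1.060×10⁵)/((1.6×10⁻¹⁹)(0.374)) ≈ 0.124 T.

B ≈ 0.124 T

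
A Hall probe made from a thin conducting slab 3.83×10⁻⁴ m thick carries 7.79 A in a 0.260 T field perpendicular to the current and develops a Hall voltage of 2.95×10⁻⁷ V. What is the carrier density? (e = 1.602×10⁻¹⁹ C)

From V_H = IB/(n e t), n = IB/(V_H e t).
n = (7.79)(0.260)/((2.95×10⁻⁷)(1.602×10⁻¹⁹)(3.83×10⁻⁴)) ≈ 1.12×10²⁹ m⁻³.

n ≈ 1.12×10²⁹ m⁻³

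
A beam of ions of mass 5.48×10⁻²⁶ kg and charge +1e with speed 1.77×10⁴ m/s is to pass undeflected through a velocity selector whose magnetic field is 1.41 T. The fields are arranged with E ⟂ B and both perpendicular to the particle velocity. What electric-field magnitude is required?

E = 2.50×10⁴ V/m

For straight-line motion qE = qvB, so E = vB.
E = 1.77×10⁴ × 1.41 = 2.50×10⁴ V/m.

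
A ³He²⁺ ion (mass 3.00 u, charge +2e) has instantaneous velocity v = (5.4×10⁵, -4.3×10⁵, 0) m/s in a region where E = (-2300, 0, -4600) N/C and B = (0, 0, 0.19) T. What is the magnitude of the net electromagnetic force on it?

v×B = (-8.17×10⁴, -1.03×10⁵, 0) N/C.
E + v×B = (-8.40×10⁴, -1.03×10⁵, -4600) N/C.
F = q(E + v×B) = (3.204×10⁻¹⁹ C)·(-8.40×10⁴, -1.03×10⁵, -4600) = (-2.69×10⁻¹⁴, -3.29×10⁻¹⁴, -1.47×10⁻¹⁵) N.
|F| = 4.25×10⁻¹⁴ N.

|F| ≈ 4.25×10⁻¹⁴ N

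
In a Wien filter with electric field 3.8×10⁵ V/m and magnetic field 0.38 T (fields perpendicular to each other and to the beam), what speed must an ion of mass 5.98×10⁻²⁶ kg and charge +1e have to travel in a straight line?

v = 1.0×10⁶ m/s

Straight-line motion ⇒ electric and magnetic forces cancel, so E = vB.
v = E/B = 3.8×10⁵/0.38 = 1.0×10⁶ m/s.
The result is independent of the particle's charge and mass.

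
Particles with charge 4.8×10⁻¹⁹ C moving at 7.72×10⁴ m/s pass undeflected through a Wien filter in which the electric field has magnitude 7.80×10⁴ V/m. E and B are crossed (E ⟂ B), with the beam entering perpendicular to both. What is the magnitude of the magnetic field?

Balance of forces in the selector: qE = qvB ⇒ B = E/v.
B = 7.80×10⁴/7.72×10⁴ = 1.01 T.

B = 1.01 T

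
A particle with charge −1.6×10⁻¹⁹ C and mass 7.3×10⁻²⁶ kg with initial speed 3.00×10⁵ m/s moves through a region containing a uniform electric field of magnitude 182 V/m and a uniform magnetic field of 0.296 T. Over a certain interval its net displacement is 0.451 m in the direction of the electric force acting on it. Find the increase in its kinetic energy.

The magnetic force is always ⟂ v and does no work; only the electric force changes KE.
ΔKE = F_E · d = |q|E d = (1.6×10⁻¹⁹)(182)(0.451) ≈ 1.31×10⁻¹⁷ J.

ΔKE ≈ 1.31×10⁻¹⁷ J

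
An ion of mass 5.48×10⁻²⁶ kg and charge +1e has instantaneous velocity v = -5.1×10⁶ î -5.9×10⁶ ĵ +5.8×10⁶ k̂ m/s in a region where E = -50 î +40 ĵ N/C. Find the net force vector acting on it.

Only an electric field acts, so F = qE = (1.602×10⁻¹⁹ C)·(-50.0, 40.0, 0) = (-8.01×10⁻¹⁸, 6.41×10⁻¹⁸, 0) N.

F ≈ (-8.01×10⁻¹⁸, 6.41×10⁻¹⁸, 0) N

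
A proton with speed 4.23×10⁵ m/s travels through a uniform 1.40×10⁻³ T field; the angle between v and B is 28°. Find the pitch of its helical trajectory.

v∥ = v cosθ = 4.23×10⁵·cos28° ≈ 3.735×10⁵ m/s.
T = 2πm/(|q|B) = 2π(1.673×10⁻²⁷)/((1.602×10⁻¹⁹)(1.40×10⁻³)) ≈ 4.687×10⁻⁵ s.
pitch = v∥ T = (3.735×10⁵)(4.687×10⁻⁵) ≈ 17.5 m.

p ≈ 17.5 m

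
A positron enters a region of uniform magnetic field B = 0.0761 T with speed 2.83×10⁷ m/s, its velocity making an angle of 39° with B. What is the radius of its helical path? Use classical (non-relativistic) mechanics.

r ≈ 1.33×10⁻³ m

v⊥ = v sinθ = 2.83×10⁷·sin39° ≈ 1.781×10⁷ m/s.
r = m v⊥/(|q|B) = (9.109×10⁻³¹)(1.781×10⁷)/((1.602×10⁻¹⁹)(0.0761)) ≈ 1.33×10⁻³ m.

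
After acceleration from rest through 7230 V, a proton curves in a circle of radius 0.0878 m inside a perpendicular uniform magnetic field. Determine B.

v = √(2|q|V/m) = √(2·1.602×10⁻¹⁹·7230/1.673×10⁻²⁷) ≈ 1.177×10⁶ m/s.
B = mv/(|q|r) = (1.673×10⁻²⁷)(1.177×10⁶)/((1.602×10⁻¹⁹)(0.0878)) ≈ 0.140 T.

B ≈ 0.140 T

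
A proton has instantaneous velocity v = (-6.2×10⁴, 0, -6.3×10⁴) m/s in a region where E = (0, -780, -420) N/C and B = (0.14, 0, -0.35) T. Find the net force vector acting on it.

v×B = (0, -3.05×10⁴, 0) N/C.
E + v×B = (0, -3.13×10⁴, -420) N/C.
F = q(E + v×B) = (1.602×10⁻¹⁹ C)·(0, -3.13×10⁴, -420) = (0, -5.01×10⁻¹⁵, -6.73×10⁻¹⁷) N.

F ≈ (0, -5.01×10⁻¹⁵, -6.73×10⁻¹⁷) N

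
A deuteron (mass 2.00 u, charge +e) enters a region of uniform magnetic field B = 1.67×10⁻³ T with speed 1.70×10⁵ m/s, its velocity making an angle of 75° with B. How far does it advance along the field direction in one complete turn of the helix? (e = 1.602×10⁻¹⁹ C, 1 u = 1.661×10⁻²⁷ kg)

p ≈ 3.43 m

v∥ = v cosθ = 1.70×10⁵·cos75° ≈ 4.400×10⁴ m/s.
T = 2πm/(|q|B) = 2π(3.322×10⁻²⁷)/((1.602×10⁻¹⁹)(1.67×10⁻³)) ≈ 7.802×10⁻⁵ s.
pitch = v∥ T = (4.400×10⁴)(7.802×10⁻⁵) ≈ 3.43 m.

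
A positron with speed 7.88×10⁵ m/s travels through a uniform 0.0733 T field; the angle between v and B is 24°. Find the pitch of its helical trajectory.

p ≈ 3.51×10⁻⁴ m

v∥ = v cosθ = 7.88×10⁵·cos24° ≈ 7.199×10⁵ m/s.
T = 2πm/(|q|B) = 2π(9.109×10⁻³¹)/((1.602×10⁻¹⁹)(0.0733)) ≈ 4.874×10⁻¹⁰ s.
pitch = v∥ T = (7.199×10⁵)(4.874×10⁻¹⁰) ≈ 3.51×10⁻⁴ m.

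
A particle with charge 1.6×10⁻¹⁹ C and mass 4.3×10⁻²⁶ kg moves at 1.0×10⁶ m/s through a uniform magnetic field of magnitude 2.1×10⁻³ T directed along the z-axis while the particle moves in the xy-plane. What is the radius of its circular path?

The magnetic force provides the centripetal force: |q|vB = mv²/r.
r = mv/(|q|B) = (4.3×10⁻²⁶)(1.0×10⁶)/((1.6×10⁻¹⁹)(2.1×10⁻³)) ≈ 130 m.

r ≈ 130 m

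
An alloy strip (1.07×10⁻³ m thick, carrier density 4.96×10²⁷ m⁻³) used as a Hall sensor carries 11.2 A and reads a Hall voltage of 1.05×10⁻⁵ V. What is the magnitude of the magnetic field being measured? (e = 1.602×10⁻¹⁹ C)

B ≈ 0.797 T

From V_H = IB/(n e t), B = V_H n e t / I.
B = (1.05×10⁻⁵)(4.96×10²⁷)(1.602×10⁻¹⁹)(1.07×10⁻³)/11.2 ≈ 0.797 T.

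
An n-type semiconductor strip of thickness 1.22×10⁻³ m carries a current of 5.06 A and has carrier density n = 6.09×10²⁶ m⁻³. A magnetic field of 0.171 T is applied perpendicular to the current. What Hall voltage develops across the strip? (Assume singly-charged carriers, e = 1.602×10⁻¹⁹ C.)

V_H = IB/(n e t).
V_H = (5.06)(0.171)/((6.09×10²⁶)(1.602×10⁻¹⁹)(1.22×10⁻³)) ≈ 7.27×10⁻⁶ V.

V_H ≈ 7.27×10⁻⁶ V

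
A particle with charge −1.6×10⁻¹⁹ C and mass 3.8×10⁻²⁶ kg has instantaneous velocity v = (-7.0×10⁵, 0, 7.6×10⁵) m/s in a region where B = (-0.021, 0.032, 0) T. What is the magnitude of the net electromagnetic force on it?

|F| ≈ 5.87×10⁻¹⁵ N

v×B = (-2.43×10⁴, -1.60×10⁴, -2.24×10⁴) N/C.
F = q v×B = (−1.6×10⁻¹⁹ C)·(-2.43×10⁴, -1.60×10⁴, -2.24×10⁴) = (3.89×10⁻¹⁵, 2.55×10⁻¹⁵, 3.58×10⁻¹⁵) N.
|F| = 5.87×10⁻¹⁵ N.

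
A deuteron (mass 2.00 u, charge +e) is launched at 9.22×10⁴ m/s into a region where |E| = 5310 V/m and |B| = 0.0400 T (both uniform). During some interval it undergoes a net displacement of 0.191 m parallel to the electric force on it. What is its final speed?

v_f ≈ 3.26×10⁵ m/s

B does no work; ΔKE = |q|E d.
½mv_f² = ½mv₀² + |q|Ed = ½(3.322×10⁻²⁷)(9.22×10⁴)² + (1.602×10⁻¹⁹)(5310)(0.191) ≈ 1.412×10⁻¹⁷ J + 1.625×10⁻¹⁶ J ≈ 1.766×10⁻¹⁶ J.
v_f = √(2·1.766×10⁻¹⁶/3.322×10⁻²⁷) ≈ 3.26×10⁵ m/s.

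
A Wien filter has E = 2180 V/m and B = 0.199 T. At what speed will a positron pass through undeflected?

v = 1.10×10⁴ m/s

For undeflected motion the electric and magnetic forces balance: qE = qvB.
v = E/B = 2180/0.199 = 1.10×10⁴ m/s.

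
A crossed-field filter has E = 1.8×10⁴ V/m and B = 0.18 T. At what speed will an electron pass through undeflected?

Zero net Lorentz force requires |qE| = |q v×B|, i.e. E = vB.
v = E/B = 1.8×10⁴/0.18 = 1.0×10⁵ m/s.
The result is independent of the particle's charge and mass.

v = 1.0×10⁵ m/s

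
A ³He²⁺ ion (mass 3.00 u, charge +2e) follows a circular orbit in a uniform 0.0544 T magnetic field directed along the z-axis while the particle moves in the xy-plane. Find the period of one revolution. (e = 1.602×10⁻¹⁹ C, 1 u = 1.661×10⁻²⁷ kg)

T ≈ 1.80×10⁻⁶ s

The cyclotron period depends only on m, q, B: T = 2πm/(|q|B).
T = 2π(4.983×10⁻²⁷)/((3.204×10⁻¹⁹)(0.0544)) ≈ 1.80×10⁻⁶ s.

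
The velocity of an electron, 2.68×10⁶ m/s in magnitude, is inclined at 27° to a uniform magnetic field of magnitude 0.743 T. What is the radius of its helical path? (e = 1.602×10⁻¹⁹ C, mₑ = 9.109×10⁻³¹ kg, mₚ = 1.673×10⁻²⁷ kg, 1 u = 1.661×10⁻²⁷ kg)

v⊥ = v sinθ = 2.68×10⁶·sin27° ≈ 1.217×10⁶ m/s.
r = m v⊥/(|q|B) = (9.109×10⁻³¹)(1.217×10⁶)/((1.602×10⁻¹⁹)(0.743)) ≈ 9.31×10⁻⁶ m.

r ≈ 9.31×10⁻⁶ m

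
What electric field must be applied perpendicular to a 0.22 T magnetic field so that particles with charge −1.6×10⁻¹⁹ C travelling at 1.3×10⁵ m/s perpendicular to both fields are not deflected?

E = 2.9×10⁴ V/m

For straight-line motion qE = qvB, so E = vB.
E = 1.3×10⁵ × 0.22 = 2.9×10⁴ V/m.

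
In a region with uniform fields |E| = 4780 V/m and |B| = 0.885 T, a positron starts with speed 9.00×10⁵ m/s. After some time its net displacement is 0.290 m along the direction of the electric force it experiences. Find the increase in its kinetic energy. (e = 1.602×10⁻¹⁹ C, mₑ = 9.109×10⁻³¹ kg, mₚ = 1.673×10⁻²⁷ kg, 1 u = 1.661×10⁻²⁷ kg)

ΔKE ≈ 2.22×10⁻¹⁶ J

The magnetic force is always ⟂ v and does no work; only the electric force changes KE.
ΔKE = F_E · d = |q|E d = (1.602×10⁻¹⁹)(4780)(0.290) ≈ 2.22×10⁻¹⁶ J.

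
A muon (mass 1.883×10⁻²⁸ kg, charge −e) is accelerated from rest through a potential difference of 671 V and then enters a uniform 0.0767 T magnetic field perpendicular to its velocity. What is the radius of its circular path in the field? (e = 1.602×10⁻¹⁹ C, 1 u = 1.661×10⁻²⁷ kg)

r ≈ 0.0164 m

Acceleration: |q|V = ½mv² ⇒ v = √(2|q|V/m) = √(2·1.602×10⁻¹⁹·671/1.883×10⁻²⁸) ≈ 1.069×10⁶ m/s.
In the field: r = mv/(|q|B) = (1.883×10⁻²⁸)(1.069×10⁶)/((1.602×10⁻¹⁹)(0.0767)) ≈ 0.0164 m.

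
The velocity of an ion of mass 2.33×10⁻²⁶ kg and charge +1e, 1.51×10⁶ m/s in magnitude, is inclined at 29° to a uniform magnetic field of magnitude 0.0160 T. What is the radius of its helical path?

v⊥ = v sinθ = 1.51×10⁶·sin29° ≈ 7.321×10⁵ m/s.
r = m v⊥/(|q|B) = (2.33×10⁻²⁶)(7.321×10⁵)/((1.602×10⁻¹⁹)(0.0160)) ≈ 6.65 m.

r ≈ 6.65 m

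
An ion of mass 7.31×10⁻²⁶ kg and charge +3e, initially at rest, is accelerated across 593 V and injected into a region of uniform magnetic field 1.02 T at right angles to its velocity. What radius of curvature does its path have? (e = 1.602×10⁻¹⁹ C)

Acceleration: |q|V = ½mv² ⇒ v = √(2|q|V/m) = √(2·4.806×10⁻¹⁹·593/7.31×10⁻²⁶) ≈ 8.830×10⁴ m/s.
In the field: r = mv/(|q|B) = (7.31×10⁻²⁶)(8.830×10⁴)/((4.806×10⁻¹⁹)(1.02)) ≈ 0.0132 m.

r ≈ 0.0132 m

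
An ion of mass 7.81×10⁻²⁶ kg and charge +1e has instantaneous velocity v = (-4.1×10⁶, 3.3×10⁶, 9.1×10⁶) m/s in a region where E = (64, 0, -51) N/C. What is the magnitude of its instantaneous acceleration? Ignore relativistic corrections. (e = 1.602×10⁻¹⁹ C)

|a| ≈ 1.68×10⁸ m/s²

Only an electric field acts, so F = qE = (1.602×10⁻¹⁹ C)·(64.0, 0, -51.0) = (1.03×10⁻¹⁷, 0, -8.17×10⁻¹⁸) N.
|a| = |F|/m = 1.311×10⁻¹⁷/7.81×10⁻²⁶ ≈ 1.68×10⁸ m/s².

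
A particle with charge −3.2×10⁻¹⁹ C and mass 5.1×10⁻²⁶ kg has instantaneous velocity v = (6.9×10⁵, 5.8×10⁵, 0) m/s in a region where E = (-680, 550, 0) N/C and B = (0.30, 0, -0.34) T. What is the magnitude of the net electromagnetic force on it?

v×B = (-1.97×10⁵, 2.35×10⁵, -1.74×10⁵) N/C.
E + v×B = (-1.98×10⁵, 2.35×10⁵, -1.74×10⁵) N/C.
F = q(E + v×B) = (−3.2×10⁻¹⁹ C)·(-1.98×10⁵, 2.35×10⁵, -1.74×10⁵) = (6.33×10⁻¹⁴, -7.52×10⁻¹⁴, 5.57×10⁻¹⁴) N.
|F| = 1.13×10⁻¹³ N.

|F| ≈ 1.13×10⁻¹³ N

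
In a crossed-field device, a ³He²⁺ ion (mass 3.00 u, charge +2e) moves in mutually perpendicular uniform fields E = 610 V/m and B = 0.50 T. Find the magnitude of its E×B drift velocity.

v_d ≈ 1200 m/s

The E×B drift speed is v_d = E/B.
v_d = 610/0.50 = 1200 m/s.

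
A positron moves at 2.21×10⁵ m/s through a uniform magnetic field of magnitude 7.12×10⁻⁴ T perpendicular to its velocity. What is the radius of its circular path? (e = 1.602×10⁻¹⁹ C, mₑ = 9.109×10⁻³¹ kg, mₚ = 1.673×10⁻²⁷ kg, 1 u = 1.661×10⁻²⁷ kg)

r ≈ 1.76×10⁻³ m

The magnetic force provides the centripetal force: |q|vB = mv²/r.
r = mv/(|q|B) = (9.109×10⁻³¹)(2.21×10⁵)/((1.602×10⁻¹⁹)(7.12×10⁻⁴)) ≈ 1.76×10⁻³ m.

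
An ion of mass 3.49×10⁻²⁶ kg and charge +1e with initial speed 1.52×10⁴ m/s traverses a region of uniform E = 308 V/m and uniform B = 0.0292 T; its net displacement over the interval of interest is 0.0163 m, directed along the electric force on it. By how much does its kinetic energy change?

ΔKE ≈ 8.04×10⁻¹⁹ J

The magnetic force is always ⟂ v and does no work; only the electric force changes KE.
ΔKE = F_E · d = |q|E d = (1.602×10⁻¹⁹)(308)(0.0163) ≈ 8.04×10⁻¹⁹ J.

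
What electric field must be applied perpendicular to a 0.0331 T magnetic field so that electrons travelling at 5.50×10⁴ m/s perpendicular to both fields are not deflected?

For straight-line motion qE = qvB, so E = vB.
E = 5.50×10⁴ × 0.0331 = 1820 V/m.

E = 1820 V/m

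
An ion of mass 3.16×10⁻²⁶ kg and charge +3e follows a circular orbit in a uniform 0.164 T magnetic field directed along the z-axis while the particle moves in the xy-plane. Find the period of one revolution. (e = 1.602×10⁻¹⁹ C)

T ≈ 2.52×10⁻⁶ s

The cyclotron period depends only on m, q, B: T = 2πm/(|q|B).
T = 2π(3.16×10⁻²⁶)/((4.806×10⁻¹⁹)(0.164)) ≈ 2.52×10⁻⁶ s.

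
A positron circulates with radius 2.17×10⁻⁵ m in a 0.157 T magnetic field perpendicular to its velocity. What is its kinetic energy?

KE ≈ 1.64×10⁻¹⁹ J

v = |q|Br/m, then KE = ½mv² = (qBr)²/(2m).
v = (1.602×10⁻¹⁹)(0.157)(2.17×10⁻⁵)/9.109×10⁻³¹ ≈ 5.992×10⁵ m/s.
KE = ½(9.109×10⁻³¹)(5.992×10⁵)² ≈ 1.64×10⁻¹⁹ J.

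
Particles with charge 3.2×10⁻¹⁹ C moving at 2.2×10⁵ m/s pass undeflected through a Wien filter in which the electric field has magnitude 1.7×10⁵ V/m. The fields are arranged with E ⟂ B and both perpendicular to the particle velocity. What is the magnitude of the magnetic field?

B = 0.77 T

Balance of forces in the selector: qE = qvB ⇒ B = E/v.
B = 1.7×10⁵/2.2×10⁵ = 0.77 T.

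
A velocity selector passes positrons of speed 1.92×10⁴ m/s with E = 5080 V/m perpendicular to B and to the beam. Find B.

Balance of forces in the selector: qE = qvB ⇒ B = E/v.
B = 5080/1.92×10⁴ = 0.265 T.

B = 0.265 T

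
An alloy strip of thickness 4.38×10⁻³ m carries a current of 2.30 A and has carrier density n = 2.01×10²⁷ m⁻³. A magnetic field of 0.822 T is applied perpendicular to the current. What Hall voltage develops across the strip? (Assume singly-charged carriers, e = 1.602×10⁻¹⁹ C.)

V_H = IB/(n e t).
V_H = (2.30)(0.822)/((2.01×10²⁷)(1.602×10⁻¹⁹)(4.38×10⁻³)) ≈ 1.34×10⁻⁶ V.

V_H ≈ 1.34×10⁻⁶ V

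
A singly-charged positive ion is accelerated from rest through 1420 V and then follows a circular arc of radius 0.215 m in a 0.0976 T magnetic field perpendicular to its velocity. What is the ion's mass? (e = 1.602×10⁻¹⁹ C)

Combine |q|V = ½mv² and r = mv/(|q|B): eliminate v to get m = qB²r²/(2V).
m = (1.602×10⁻¹⁹)(0.0976)²(0.215)²/(2·1420) ≈ 2.48×10⁻²⁶ kg.

m ≈ 2.48×10⁻²⁶ kg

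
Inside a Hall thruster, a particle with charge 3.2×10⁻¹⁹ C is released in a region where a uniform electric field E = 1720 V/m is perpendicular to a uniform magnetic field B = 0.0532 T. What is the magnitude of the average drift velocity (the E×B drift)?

In crossed fields the guiding centre drifts at v_d = |E×B|/B² = E/B, independent of charge and mass.
v_d = 1720/0.0532 = 3.23×10⁴ m/s.

v_d ≈ 3.23×10⁴ m/s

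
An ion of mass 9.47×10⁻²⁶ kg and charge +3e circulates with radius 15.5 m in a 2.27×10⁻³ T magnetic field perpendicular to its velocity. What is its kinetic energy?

KE ≈ 1.51×10⁻¹⁵ J

v = |q|Br/m, then KE = ½mv² = (qBr)²/(2m).
v = (4.806×10⁻¹⁹)(2.27×10⁻³)(15.5)/9.47×10⁻²⁶ ≈ 1.786×10⁵ m/s.
KE = ½(9.47×10⁻²⁶)(1.786×10⁵)² ≈ 1.51×10⁻¹⁵ J.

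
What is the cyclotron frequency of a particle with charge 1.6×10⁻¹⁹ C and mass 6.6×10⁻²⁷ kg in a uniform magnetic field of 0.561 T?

f ≈ 2.16×10⁶ Hz

f = |q|B/(2πm).
f = (1.6×10⁻¹⁹)(0.561)/(2π·6.6×10⁻²⁷) ≈ 2.16×10⁶ Hz.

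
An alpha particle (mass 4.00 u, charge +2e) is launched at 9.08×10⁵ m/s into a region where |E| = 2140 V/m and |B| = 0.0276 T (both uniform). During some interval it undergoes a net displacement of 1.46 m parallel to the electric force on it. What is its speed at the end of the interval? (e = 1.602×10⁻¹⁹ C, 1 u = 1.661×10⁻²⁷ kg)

v_f ≈ 1.06×10⁶ m/s

B does no work; ΔKE = |q|E d.
½mv_f² = ½mv₀² + |q|Ed = ½(6.644×10⁻²⁷)(9.08×10⁵)² + (3.204×10⁻¹⁹)(2140)(1.46) ≈ 2.739×10⁻¹⁵ J + 1.001×10⁻¹⁵ J ≈ 3.740×10⁻¹⁵ J.
v_f = √(2·3.740×10⁻¹⁵/6.644×10⁻²⁷) ≈ 1.06×10⁶ m/s.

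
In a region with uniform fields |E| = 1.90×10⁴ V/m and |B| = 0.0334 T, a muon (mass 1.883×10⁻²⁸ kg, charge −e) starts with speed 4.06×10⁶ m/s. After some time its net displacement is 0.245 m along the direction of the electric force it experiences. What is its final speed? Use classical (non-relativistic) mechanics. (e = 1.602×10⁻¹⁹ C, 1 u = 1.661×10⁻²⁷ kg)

B does no work; ΔKE = |q|E d.
½mv_f² = ½mv₀² + |q|Ed = ½(1.883×10⁻²⁸)(4.06×10⁶)² + (1.602×10⁻¹⁹)(1.90×10⁴)(0.245) ≈ 1.552×10⁻¹⁵ J + 7.457×10⁻¹⁶ J ≈ 2.298×10⁻¹⁵ J.
v_f = √(2·2.298×10⁻¹⁵/1.883×10⁻²⁸) ≈ 4.94×10⁶ m/s.

v_f ≈ 4.94×10⁶ m/s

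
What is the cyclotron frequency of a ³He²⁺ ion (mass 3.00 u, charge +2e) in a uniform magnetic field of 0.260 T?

f = |q|B/(2πm).
f = (3.204×10⁻¹⁹)(0.260)/(2π·4.983×10⁻²⁷) ≈ 2.66×10⁶ Hz.

f ≈ 2.66×10⁶ Hz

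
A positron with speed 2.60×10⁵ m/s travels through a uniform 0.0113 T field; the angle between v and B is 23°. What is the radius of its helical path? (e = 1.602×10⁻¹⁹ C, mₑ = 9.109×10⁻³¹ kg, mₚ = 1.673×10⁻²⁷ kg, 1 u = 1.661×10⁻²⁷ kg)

v⊥ = v sinθ = 2.60×10⁵·sin23° ≈ 1.016×10⁵ m/s.
r = m v⊥/(|q|B) = (9.109×10⁻³¹)(1.016×10⁵)/((1.602×10⁻¹⁹)(0.0113)) ≈ 5.11×10⁻⁵ m.

r ≈ 5.11×10⁻⁵ m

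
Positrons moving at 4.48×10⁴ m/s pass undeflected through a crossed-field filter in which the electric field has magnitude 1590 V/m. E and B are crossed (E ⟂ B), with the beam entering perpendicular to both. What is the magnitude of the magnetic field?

Balance of forces in the selector: qE = qvB ⇒ B = E/v.
B = 1590/4.48×10⁴ = 0.0355 T.

B = 0.0355 T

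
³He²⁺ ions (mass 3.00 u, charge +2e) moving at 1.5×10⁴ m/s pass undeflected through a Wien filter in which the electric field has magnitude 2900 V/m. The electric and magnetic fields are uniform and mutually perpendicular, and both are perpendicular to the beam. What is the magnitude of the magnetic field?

Balance of forces in the selector: qE = qvB ⇒ B = E/v.
B = 2900/1.5×10⁴ = 0.19 T.

B = 0.19 T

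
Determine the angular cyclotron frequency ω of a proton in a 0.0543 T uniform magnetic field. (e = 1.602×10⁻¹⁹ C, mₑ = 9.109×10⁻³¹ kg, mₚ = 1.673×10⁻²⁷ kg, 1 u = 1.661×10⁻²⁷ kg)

ω = |q|B/m.
ω = (1.602×10⁻¹⁹)(0.0543)/1.673×10⁻²⁷ ≈ 5.20×10⁶ rad/s.

ω ≈ 5.20×10⁶ rad/s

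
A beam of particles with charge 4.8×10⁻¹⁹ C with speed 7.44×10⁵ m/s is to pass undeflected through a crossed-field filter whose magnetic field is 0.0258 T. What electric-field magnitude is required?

For straight-line motion qE = qvB, so E = vB.
E = 7.44×10⁵ × 0.0258 = 1.92×10⁴ V/m.

E = 1.92×10⁴ V/m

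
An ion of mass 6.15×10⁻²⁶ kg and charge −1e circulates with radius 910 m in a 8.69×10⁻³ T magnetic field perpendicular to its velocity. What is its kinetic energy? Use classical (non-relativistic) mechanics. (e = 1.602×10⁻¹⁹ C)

v = |q|Br/m, then KE = ½mv² = (qBr)²/(2m).
v = (1.602×10⁻¹⁹)(8.69×10⁻³)(910)/6.15×10⁻²⁶ ≈ 2.060×10⁷ m/s.
KE = ½(6.15×10⁻²⁶)(2.060×10⁷)² ≈ 1.30×10⁻¹¹ J.

KE ≈ 1.30×10⁻¹¹ J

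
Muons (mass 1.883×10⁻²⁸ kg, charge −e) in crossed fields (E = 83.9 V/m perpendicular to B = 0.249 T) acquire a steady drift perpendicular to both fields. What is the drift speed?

In crossed fields the guiding centre drifts at v_d = |E×B|/B² = E/B, independent of charge and mass.
v_d = 83.9/0.249 = 337 m/s.

v_d ≈ 337 m/s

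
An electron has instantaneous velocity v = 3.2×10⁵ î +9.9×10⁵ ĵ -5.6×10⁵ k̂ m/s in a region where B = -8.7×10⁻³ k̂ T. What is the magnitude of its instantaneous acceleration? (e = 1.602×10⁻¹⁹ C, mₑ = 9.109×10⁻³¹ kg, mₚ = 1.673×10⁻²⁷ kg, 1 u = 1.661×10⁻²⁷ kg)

|a| ≈ 1.59×10¹⁵ m/s²

v×B = (-8610, 2780, 0) N/C.
F = q v×B = (−1.602×10⁻¹⁹ C)·(-8610, 2780, 0) = (1.38×10⁻¹⁵, -4.46×10⁻¹⁶, 0) N.
|a| = |F|/m = 1.450×10⁻¹⁵/9.109×10⁻³¹ ≈ 1.59×10¹⁵ m/s².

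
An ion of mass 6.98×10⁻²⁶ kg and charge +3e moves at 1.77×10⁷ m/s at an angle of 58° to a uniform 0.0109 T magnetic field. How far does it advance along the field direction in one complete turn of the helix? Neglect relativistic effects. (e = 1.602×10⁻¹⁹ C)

p ≈ 785 m

v∥ = v cosθ = 1.77×10⁷·cos58° ≈ 9.380×10⁶ m/s.
T = 2πm/(|q|B) = 2π(6.98×10⁻²⁶)/((4.806×10⁻¹⁹)(0.0109)) ≈ 8.372×10⁻⁵ s.
pitch = v∥ T = (9.380×10⁶)(8.372×10⁻⁵) ≈ 785 m.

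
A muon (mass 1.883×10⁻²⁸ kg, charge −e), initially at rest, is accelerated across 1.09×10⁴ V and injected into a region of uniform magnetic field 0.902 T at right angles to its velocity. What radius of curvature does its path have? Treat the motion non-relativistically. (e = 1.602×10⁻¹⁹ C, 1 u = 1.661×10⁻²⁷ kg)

Acceleration: |q|V = ½mv² ⇒ v = √(2|q|V/m) = √(2·1.602×10⁻¹⁹·1.09×10⁴/1.883×10⁻²⁸) ≈ 4.307×10⁶ m/s.
In the field: r = mv/(|q|B) = (1.883×10⁻²⁸)(4.307×10⁶)/((1.602×10⁻¹⁹)(0.902)) ≈ 5.61×10⁻³ m.

r ≈ 5.61×10⁻³ m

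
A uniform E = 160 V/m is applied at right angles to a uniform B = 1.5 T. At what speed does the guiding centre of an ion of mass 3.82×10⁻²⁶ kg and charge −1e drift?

In crossed fields the guiding centre drifts at v_d = |E×B|/B² = E/B, independent of charge and mass.
v_d = 160/1.5 = 110 m/s.

v_d ≈ 110 m/s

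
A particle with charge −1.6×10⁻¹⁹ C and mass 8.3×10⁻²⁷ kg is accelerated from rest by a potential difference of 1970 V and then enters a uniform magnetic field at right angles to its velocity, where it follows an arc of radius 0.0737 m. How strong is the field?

B ≈ 0.194 T

v = √(2|q|V/m) = √(2·1.6×10⁻¹⁹·1970/8.3×10⁻²⁷) ≈ 2.756×10⁵ m/s.
B = mv/(|q|r) = (8.3×10⁻²⁷)(2.756×10⁵)/((1.6×10⁻¹⁹)(0.0737)) ≈ 0.194 T.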